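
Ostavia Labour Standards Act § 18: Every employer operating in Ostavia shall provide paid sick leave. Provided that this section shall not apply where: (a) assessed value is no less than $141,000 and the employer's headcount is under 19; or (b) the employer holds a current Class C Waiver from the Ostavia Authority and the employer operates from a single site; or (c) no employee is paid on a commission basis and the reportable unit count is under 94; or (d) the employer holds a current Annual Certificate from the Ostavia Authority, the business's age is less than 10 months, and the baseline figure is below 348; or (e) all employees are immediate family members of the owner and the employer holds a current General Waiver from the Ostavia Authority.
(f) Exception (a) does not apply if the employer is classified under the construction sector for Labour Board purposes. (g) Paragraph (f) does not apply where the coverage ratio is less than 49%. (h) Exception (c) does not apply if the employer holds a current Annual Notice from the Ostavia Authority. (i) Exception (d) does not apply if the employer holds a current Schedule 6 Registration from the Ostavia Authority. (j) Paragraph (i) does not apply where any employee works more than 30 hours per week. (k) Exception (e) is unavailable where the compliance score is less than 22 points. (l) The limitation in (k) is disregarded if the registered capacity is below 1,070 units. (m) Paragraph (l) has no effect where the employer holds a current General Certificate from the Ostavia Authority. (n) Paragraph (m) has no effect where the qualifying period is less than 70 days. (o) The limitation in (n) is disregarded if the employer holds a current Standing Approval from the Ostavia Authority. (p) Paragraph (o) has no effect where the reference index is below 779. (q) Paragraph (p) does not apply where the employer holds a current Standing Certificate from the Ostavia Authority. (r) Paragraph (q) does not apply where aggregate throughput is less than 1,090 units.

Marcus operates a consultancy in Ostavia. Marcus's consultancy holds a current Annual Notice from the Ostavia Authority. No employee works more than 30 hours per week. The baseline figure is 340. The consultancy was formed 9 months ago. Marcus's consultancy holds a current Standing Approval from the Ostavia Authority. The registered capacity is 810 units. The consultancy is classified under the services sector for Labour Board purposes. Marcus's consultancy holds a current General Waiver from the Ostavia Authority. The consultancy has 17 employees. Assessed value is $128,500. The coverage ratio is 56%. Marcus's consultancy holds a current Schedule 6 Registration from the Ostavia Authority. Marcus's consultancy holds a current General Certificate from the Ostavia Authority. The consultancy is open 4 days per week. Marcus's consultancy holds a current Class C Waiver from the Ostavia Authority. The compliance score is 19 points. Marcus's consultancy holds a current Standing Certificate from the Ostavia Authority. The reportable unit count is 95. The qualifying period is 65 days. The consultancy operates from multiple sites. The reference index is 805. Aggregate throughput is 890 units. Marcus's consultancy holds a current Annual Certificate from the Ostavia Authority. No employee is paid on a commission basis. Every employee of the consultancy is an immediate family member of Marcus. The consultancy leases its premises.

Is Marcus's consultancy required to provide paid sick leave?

Exception (a) requires that assessed value is no less than $141,000; but assessed value is $128,500, short of $141,000, so (a) is unavailable.
Exception (b) requires that the employer operates from a single site; but the employer operates from multiple sites, so (b) is unavailable.
Exception (c) does not apply: the reportable unit count is 95, not under 94.
Exception (d)'s conditions are all satisfied: a current Annual Certificate is held; the business's age is 9 months, less than the 10 months limit; the baseline figure is 340, below the 348 limit. But applying paragraphs (i)–(j): (i) operates — a current Schedule 6 Registration is held. (j), which would lift (i), is not triggered — no employee exceeds 30 hours/week. So (d) is unavailable.
Exception (e): every employee is an immediate family member; a current General Waiver is held — every condition holds. But: (k) operates against (e): the compliance score is 19 points, less than the 22 points limit. (l) would limit (k) — the registered capacity is 810 units, below the 1,070 units limit — but (m) sets (l) aside: (m) operates — a current General Certificate is held. (n) would limit (m) — the qualifying period is 65 days, less than the 70 days limit — but (o) sets (n) aside: (o) operates against (n): a current Standing Approval is held. (p) is not triggered (the reference index is 805, not below 779), so (o) stands. So (e) is unavailable.
No exception displaces § 18.

Yes — Marcus's consultancy must provide paid sick leave.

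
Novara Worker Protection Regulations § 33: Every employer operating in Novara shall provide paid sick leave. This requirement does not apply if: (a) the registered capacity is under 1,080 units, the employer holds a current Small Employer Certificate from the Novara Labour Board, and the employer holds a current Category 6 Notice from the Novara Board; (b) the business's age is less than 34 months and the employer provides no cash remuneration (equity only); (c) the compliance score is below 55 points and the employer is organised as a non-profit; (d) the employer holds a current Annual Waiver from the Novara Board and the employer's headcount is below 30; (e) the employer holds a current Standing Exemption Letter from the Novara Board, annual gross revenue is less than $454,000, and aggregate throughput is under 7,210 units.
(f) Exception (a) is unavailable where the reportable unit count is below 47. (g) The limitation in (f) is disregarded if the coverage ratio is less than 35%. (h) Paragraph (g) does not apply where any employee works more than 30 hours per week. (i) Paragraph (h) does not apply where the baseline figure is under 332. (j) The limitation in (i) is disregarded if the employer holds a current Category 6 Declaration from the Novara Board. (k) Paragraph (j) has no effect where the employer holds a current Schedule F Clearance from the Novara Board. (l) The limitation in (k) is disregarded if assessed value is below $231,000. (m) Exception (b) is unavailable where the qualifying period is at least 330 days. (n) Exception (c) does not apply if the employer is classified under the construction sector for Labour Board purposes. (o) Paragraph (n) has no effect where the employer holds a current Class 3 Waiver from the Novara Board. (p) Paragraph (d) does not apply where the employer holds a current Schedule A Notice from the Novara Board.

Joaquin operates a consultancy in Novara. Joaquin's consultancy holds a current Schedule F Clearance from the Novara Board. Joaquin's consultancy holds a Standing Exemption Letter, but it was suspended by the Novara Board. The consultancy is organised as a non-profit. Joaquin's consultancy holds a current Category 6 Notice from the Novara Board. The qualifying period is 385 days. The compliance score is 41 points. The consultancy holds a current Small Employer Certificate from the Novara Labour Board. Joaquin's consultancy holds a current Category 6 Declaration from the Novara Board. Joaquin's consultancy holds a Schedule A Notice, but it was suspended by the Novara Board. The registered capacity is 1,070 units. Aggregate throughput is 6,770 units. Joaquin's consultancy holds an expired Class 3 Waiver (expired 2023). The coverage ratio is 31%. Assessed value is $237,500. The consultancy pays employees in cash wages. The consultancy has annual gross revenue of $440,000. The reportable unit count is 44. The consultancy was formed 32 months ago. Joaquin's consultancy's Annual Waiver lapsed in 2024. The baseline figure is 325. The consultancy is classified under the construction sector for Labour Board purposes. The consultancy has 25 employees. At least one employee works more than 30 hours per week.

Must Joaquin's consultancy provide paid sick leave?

Exception (a) is satisfied on its face — the registered capacity is 1,070 units, under the 1,080 units limit; a current Small Employer Certificate is held; a current Category 6 Notice is held. Considering the limiting provisions: (f) is triggered (the reportable unit count is 44, below the 47 limit), but is itself disapplied by (g): (g) operates against (f): the coverage ratio is 31%, less than the 35% limit. (h) applies (at least one employee exceeds 30 hours/week), but is overridden by (i): (i) is triggered — the baseline figure is 325, under the 332 limit. (j) would limit (i) — a current Category 6 Declaration is held — but (k) sets (j) aside: (k) operates against (j): a current Schedule F Clearance is held. (l) is inapplicable (assessed value is $237,500, not below $231,000), so (k) stands. (a) remains available.
Exception (b) requires that the employer provides no cash remuneration (equity only); but employees are paid cash wages, so (b) is unavailable.
Exception (c): the compliance score is 41 points, below the 55 points limit; the employer is a non-profit — every condition holds. But applying paragraphs (n)–(o): (n) operates against (c): the consultancy is classified under the construction sector. (o), which would lift (n), is not triggered — the Class 3 Waiver is not current. (c) is therefore removed.
Exception (d) does not apply: the Annual Waiver is not current.
Exception (e) requires that the employer holds a current Standing Exemption Letter from the Novara Board; but the Standing Exemption Letter is not current, so (e) is unavailable.

No — exception (a) applies; Joaquin's consultancy is not required to provide paid sick leave.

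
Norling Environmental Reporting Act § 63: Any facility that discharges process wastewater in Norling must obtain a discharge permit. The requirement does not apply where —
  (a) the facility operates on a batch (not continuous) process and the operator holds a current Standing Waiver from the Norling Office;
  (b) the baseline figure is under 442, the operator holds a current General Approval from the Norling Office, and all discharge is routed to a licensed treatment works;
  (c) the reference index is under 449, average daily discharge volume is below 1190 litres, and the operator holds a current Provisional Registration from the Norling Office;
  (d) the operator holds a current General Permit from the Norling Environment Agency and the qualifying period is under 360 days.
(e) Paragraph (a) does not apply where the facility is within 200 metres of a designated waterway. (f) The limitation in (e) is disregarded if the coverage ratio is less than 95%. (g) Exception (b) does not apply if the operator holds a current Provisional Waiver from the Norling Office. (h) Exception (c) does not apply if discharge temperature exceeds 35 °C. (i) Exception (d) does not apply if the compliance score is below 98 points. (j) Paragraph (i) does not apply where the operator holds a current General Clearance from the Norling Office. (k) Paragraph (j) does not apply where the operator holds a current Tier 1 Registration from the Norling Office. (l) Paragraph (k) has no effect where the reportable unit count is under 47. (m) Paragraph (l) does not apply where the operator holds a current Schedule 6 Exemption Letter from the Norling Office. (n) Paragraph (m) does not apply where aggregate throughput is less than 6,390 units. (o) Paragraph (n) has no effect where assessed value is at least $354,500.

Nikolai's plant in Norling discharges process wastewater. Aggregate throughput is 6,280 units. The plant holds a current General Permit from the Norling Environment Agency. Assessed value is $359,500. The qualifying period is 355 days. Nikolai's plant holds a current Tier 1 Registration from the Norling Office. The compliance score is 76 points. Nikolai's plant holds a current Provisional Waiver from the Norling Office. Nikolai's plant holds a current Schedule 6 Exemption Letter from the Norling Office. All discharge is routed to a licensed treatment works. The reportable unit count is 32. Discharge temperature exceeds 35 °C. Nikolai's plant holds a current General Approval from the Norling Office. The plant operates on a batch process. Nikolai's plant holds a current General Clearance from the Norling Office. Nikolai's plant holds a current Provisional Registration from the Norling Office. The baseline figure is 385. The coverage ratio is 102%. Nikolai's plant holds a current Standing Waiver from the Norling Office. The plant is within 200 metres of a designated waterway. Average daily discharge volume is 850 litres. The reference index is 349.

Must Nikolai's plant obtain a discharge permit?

Yes — Nikolai's plant must obtain a discharge permit.

Exception (a) is satisfied on its face — the facility operates on a batch process; a current Standing Waiver is held. However, paragraphs (e)–(f) must be considered: (e) operates — the plant is within 200 m of a designated waterway. (f) is not engaged (the coverage ratio is 102%, not less than 95%), so (e) stands. Exception (a) does not apply.
All of (b)'s requirements are met (the baseline figure is 385, under the 442 limit; a current General Approval is held; discharge is routed to a licensed treatment works). However, paragraph (g) must be considered: (g) is engaged — a current Provisional Waiver is held. (b) is therefore removed.
Exception (c): the reference index is 349, under the 449 limit; average daily discharge volume is 850 litres, below the 1190 litres limit; a current Provisional Registration is held — every condition holds. Turning to paragraph (h): (h) operates against (c): discharge temperature exceeds 35 °C. (c) is therefore removed.
Exception (d): a current General Permit is held; the qualifying period is 355 days, under the 360 days limit — every condition holds. But: (i) is triggered — the compliance score is 76 points, below the 98 points limit. (j) operates (a current General Clearance is held), but is itself disapplied by (k): (k) operates against (j): a current Tier 1 Registration is held. (l) operates (the reportable unit count is 32, under the 47 limit), but yields to (m): (m) operates against (l): a current Schedule 6 Exemption Letter is held. (n) is triggered (aggregate throughput is 6,280 units, less than the 6,390 units limit), but is itself disapplied by (o): (o) operates against (n): assessed value is $359,500, meeting the $354,500 threshold. So (d) is unavailable.
No exception applies. The general rule governs.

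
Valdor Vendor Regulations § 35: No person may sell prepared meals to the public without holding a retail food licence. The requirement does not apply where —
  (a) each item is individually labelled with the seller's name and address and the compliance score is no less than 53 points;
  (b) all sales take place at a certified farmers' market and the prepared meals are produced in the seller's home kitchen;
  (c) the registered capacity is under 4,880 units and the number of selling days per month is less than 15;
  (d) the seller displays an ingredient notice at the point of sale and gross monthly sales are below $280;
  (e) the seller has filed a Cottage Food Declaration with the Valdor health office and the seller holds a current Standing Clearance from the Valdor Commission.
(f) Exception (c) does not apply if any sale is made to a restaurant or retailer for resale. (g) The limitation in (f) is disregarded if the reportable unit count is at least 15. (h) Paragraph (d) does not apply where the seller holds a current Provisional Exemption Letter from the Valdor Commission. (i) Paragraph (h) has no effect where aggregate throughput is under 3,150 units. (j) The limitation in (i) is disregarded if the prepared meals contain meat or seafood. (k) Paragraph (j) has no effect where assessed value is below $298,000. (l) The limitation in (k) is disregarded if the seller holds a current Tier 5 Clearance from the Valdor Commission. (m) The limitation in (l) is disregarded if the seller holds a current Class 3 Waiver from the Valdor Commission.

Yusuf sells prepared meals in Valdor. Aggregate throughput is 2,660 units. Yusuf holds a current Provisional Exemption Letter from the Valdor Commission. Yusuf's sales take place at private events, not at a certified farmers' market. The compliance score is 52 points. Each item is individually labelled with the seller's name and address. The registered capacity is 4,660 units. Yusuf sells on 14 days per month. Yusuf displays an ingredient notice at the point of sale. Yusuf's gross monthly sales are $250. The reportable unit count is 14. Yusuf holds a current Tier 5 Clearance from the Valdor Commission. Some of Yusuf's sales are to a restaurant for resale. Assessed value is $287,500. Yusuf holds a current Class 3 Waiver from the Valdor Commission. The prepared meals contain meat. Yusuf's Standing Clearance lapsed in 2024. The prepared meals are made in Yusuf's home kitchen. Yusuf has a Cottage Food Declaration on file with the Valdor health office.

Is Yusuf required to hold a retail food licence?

No — exception (d) applies; Yusuf is not required to hold a retail food licence.

Exception (a) fails — the compliance score is 52 points, short of 53 points.
Exception (b) requires that all sales take place at a certified farmers' market; but sales are at private events, not a certified farmers' market, so (b) is unavailable.
Exception (c) is satisfied on its face — the registered capacity is 4,660 units, under the 4,880 units limit; the number of selling days per month is 14, less than the 15 limit. But applying paragraphs (f)–(g): (f) applies — some sales are to a restaurant for resale. (g) is not engaged (the reportable unit count is 14, short of 15), so (f) stands. (c) is therefore removed.
Exception (d): an ingredient notice is displayed; gross monthly sales are $250, below the $280 limit — every condition holds. Under paragraphs (h)–(m): (h) operates (a current Provisional Exemption Letter is held), but is set aside by (i): (i) operates against (h): aggregate throughput is 2,660 units, under the 3,150 units limit. (j) is engaged (the prepared meals contain meat), but is itself disapplied by (k): (k) applies — assessed value is $287,500, below the $298,000 limit. (l) would limit (k) — a current Tier 5 Clearance is held — but (m) sets (l) aside: (m) operates against (l): a current Class 3 Waiver is held. Exception (d) stands.
Exception (e) does not apply: there is no Standing Clearance in force.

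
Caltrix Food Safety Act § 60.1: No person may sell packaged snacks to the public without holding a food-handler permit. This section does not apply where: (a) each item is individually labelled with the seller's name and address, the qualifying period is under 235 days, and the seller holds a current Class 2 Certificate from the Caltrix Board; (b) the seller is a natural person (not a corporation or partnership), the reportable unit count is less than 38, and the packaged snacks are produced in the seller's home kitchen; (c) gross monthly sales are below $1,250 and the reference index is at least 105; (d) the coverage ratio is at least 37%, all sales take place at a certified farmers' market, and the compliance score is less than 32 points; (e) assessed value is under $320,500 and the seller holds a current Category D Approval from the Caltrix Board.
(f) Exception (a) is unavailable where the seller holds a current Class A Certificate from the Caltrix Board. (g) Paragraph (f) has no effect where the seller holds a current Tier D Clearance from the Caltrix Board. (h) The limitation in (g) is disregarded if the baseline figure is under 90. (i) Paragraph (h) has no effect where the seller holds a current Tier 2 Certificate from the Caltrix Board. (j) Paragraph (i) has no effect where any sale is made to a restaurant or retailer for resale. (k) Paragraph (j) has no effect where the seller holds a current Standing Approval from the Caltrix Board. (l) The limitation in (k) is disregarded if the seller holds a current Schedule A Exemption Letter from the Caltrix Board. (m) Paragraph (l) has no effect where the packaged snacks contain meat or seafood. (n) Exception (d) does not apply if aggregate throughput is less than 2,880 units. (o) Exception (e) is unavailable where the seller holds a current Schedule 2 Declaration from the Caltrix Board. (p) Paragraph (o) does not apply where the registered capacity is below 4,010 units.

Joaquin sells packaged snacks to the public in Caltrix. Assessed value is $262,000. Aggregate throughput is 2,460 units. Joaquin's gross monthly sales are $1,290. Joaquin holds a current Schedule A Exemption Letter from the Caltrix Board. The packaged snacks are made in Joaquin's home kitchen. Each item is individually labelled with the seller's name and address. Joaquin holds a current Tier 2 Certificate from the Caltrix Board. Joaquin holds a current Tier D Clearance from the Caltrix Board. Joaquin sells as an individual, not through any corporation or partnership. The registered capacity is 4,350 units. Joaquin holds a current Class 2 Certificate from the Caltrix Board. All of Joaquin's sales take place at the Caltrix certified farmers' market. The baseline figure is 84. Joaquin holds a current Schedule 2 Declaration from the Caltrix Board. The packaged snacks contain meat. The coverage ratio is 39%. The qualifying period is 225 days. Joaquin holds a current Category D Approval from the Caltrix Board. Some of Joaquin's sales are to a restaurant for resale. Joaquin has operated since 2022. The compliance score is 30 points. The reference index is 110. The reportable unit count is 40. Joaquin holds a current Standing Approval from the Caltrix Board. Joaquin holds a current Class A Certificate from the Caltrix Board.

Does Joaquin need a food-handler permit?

Exception (a): items are individually labelled; the qualifying period is 225 days, under the 235 days limit; a current Class 2 Certificate is held — every condition holds. Under paragraphs (f)–(m): (f) is triggered (a current Class A Certificate is held), but is overridden by (g): (g) applies — a current Tier D Clearance is held. (h) applies (the baseline figure is 84, under the 90 limit), but is itself disapplied by (i): (i) is triggered — a current Tier 2 Certificate is held. (j) would limit (i) — some sales are to a restaurant for resale — but (k) sets (j) aside: (k) operates against (j): a current Standing Approval is held. (l) would limit (k) — a current Schedule A Exemption Letter is held — but (m) sets (l) aside: (m) operates against (l): the packaged snacks contain meat. So (a) applies.
Exception (b) does not apply: the reportable unit count is 40, not less than 38.
Exception (c) does not apply: gross monthly sales are $1,290, not below $1,250.
Exception (d) is satisfied on its face — the coverage ratio is 39%, meeting the 37% threshold; all sales are at a certified farmers' market; the compliance score is 30 points, less than the 32 points limit. But applying paragraph (n): (n) operates against (d): aggregate throughput is 2,460 units, less than the 2,880 units limit. (d) is therefore removed.
All of (e)'s requirements are met (assessed value is $262,000, under the $320,500 limit; a current Category D Approval is held). But applying paragraphs (o)–(p): (o) operates against (e): a current Schedule 2 Declaration is held. (p), which would lift (o), does not operate here — the registered capacity is 4,350 units, not below 4,010 units. So (e) is unavailable.

No — exception (a) applies; Joaquin is not required to hold a food-handler permit.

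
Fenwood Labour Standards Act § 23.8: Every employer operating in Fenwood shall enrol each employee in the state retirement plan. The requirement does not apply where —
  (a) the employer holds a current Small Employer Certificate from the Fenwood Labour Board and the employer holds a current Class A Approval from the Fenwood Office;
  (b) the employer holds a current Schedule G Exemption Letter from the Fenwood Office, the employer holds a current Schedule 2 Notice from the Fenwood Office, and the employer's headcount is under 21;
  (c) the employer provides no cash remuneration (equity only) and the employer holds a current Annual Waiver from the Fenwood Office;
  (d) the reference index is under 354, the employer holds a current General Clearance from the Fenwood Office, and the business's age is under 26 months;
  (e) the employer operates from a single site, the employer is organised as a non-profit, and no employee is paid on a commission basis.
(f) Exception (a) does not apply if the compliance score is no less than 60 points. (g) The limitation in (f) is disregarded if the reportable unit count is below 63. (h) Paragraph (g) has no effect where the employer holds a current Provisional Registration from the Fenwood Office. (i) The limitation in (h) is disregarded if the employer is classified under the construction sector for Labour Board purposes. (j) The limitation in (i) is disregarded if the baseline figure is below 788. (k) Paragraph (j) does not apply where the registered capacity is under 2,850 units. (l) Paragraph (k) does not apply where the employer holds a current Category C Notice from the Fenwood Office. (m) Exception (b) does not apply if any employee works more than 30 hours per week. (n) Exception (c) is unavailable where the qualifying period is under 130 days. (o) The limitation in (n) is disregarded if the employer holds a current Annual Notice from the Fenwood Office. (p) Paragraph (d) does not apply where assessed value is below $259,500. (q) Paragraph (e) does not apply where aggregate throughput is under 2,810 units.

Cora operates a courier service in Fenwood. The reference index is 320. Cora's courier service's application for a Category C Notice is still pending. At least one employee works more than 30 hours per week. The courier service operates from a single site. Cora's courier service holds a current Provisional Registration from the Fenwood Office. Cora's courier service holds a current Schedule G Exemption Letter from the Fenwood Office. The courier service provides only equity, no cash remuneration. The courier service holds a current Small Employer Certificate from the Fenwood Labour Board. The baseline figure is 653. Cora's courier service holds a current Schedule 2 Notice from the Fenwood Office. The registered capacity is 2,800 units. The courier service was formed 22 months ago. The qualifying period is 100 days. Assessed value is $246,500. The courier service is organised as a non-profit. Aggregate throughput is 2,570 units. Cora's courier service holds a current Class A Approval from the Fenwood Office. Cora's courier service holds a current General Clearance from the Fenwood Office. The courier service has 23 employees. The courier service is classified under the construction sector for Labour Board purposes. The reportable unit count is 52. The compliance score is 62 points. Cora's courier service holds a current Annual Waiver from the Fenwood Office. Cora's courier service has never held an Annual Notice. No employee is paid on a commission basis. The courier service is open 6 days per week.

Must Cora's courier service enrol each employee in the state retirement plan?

No — exception (a) applies; Cora's courier service is not required to enrol each employee in the state retirement plan.

All of (a)'s requirements are met (a current Small Employer Certificate is held; a current Class A Approval is held). As to paragraphs (f)–(l): (f) is engaged (the compliance score is 62 points, meeting the 60 points threshold), but is itself disapplied by (g): (g) is triggered — the reportable unit count is 52, below the 63 limit. (h) would limit (g) — a current Provisional Registration is held — but (i) sets (h) aside: (i) operates against (h): the courier service is classified under the construction sector. (j) would limit (i) — the baseline figure is 653, below the 788 limit — but (k) sets (j) aside: (k) operates — the registered capacity is 2,800 units, under the 2,850 units limit. (l) is not triggered (no current Category C Notice is held), so (k) stands. (a) remains available.
Exception (b) fails — the employer's headcount is 23, not under 21.
All of (c)'s requirements are met (remuneration is equity-only; a current Annual Waiver is held). But applying paragraphs (n)–(o): (n) operates against (c): the qualifying period is 100 days, under the 130 days limit. (o) does not operate here (the Annual Notice is not current), so (n) stands. Exception (c) does not apply.
Exception (d): the reference index is 320, under the 354 limit; a current General Clearance is held; the business's age is 22 months, under the 26 months limit — every condition holds. However, paragraph (p) must be considered: (p) is triggered — assessed value is $246,500, below the $259,500 limit. (d) is therefore removed.
Exception (e)'s conditions are all satisfied: the employer operates from a single site; the employer is a non-profit; no employee is paid on commission. Turning to paragraph (q): (q) operates against (e): aggregate throughput is 2,570 units, under the 2,810 units limit. So (e) is unavailable.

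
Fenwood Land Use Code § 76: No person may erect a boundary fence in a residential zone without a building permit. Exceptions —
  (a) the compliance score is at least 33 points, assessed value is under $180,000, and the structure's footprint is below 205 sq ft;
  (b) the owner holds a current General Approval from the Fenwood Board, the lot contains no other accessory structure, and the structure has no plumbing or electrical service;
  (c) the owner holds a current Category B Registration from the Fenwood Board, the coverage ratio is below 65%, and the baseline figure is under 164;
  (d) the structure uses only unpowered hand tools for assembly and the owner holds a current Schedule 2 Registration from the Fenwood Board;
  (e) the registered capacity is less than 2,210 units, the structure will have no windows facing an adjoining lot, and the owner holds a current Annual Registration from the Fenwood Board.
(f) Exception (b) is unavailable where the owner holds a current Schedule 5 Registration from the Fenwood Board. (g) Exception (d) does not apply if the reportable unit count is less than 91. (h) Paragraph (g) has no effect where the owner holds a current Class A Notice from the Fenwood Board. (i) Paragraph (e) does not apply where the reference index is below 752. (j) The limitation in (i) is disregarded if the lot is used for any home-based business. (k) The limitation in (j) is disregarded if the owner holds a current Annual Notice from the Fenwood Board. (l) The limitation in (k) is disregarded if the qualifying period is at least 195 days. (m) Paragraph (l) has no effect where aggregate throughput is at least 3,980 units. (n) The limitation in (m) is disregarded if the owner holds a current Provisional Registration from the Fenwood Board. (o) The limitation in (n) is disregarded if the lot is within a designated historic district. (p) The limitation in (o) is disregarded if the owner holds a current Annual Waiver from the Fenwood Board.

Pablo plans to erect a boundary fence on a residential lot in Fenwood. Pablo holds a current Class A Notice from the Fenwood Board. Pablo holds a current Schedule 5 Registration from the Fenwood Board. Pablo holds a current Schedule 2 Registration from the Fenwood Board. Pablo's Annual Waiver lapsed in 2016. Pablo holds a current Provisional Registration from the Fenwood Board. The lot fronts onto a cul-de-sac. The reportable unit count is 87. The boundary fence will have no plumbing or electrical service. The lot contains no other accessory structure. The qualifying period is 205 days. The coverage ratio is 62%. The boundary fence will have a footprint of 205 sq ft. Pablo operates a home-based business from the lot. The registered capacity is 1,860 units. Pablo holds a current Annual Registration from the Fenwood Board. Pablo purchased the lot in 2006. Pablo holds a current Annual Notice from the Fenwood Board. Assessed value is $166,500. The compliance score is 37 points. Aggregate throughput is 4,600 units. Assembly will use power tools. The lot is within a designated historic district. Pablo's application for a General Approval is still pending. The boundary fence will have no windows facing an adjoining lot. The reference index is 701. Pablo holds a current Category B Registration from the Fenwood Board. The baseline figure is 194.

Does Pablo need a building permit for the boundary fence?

Yes — Pablo must obtain a building permit.

Exception (a) does not apply: the structure's footprint is 205 sq ft, not below 205 sq ft.
Exception (b) does not apply: no current General Approval is held.
Exception (c) does not apply: the baseline figure is 194, not under 164.
Exception (d) requires that the structure uses only unpowered hand tools for assembly; but assembly uses power tools, so (d) is unavailable.
Exception (e): the registered capacity is 1,860 units, less than the 2,210 units limit; no windows face an adjoining lot; a current Annual Registration is held — every condition holds. But applying paragraphs (i)–(p): (i) applies — the reference index is 701, below the 752 limit. (j) operates (a home-based business operates on the lot), but is displaced by (k): (k) operates against (j): a current Annual Notice is held. (l) applies (the qualifying period is 205 days, meeting the 195 days threshold), but is itself disapplied by (m): (m) applies — aggregate throughput is 4,600 units, meeting the 3,980 units threshold. (n) would limit (m) — a current Provisional Registration is held — but (o) sets (n) aside: (o) applies — the lot is in a historic district. (p), which would lift (o), is not engaged — no current Annual Waiver is held. Exception (e) does not apply.
No exception displaces § 76.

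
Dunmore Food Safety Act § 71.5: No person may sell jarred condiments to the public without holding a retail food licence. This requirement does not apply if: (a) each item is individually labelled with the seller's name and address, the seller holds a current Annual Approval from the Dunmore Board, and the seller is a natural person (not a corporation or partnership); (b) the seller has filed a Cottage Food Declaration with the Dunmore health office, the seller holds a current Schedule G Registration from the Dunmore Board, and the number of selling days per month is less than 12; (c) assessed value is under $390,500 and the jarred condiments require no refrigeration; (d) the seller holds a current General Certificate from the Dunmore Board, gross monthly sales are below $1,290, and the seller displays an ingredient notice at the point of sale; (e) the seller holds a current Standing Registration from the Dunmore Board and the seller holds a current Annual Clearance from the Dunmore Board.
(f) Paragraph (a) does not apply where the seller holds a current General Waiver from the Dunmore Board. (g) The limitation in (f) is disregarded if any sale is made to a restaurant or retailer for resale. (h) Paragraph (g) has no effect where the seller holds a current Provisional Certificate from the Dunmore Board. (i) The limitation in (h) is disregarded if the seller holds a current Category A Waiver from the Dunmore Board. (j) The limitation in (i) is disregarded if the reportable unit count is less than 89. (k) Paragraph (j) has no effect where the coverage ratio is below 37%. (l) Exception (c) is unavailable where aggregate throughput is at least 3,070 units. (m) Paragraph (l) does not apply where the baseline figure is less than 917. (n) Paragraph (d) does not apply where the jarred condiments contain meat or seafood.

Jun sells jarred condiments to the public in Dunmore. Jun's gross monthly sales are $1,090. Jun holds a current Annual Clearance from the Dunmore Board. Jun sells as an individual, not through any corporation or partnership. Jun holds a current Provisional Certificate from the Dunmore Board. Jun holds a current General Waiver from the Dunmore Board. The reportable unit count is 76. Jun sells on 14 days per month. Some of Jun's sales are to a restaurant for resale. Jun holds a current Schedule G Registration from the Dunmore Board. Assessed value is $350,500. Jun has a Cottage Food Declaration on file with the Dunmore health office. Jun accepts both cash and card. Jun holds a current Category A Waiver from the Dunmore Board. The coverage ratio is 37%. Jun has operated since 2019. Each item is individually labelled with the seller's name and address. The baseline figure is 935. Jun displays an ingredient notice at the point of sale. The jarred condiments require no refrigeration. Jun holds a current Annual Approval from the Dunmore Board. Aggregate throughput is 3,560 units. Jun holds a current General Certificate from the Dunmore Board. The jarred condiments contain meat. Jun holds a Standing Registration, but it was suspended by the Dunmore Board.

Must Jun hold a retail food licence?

Exception (a): items are individually labelled; a current Annual Approval is held; the seller is a natural person — every condition holds. Turning to paragraphs (f)–(k): (f) applies — a current General Waiver is held. (g) operates (some sales are to a restaurant for resale), but is itself disapplied by (h): (h) operates against (g): a current Provisional Certificate is held. (i) operates (a current Category A Waiver is held), but is itself disapplied by (j): (j) is engaged — the reportable unit count is 76, less than the 89 limit. (k), which would lift (j), does not operate here — the coverage ratio is 37%, not below 37%. (a) is therefore removed.
Exception (b) requires that the number of selling days per month is less than 12; but the number of selling days per month is 14, not less than 12, so (b) is unavailable.
Exception (c)'s conditions are all satisfied: assessed value is $350,500, under the $390,500 limit; the jarred condiments are shelf-stable. However, paragraphs (l)–(m) must be considered: (l) is triggered — aggregate throughput is 3,560 units, meeting the 3,070 units threshold. (m), which would lift (l), is not triggered — the baseline figure is 935, not less than 917. (c) is therefore removed.
All of (d)'s requirements are met (a current General Certificate is held; gross monthly sales are $1,090, below the $1,290 limit; an ingredient notice is displayed). But applying paragraph (n): (n) operates — the jarred condiments contain meat. So (d) is unavailable.
Exception (e) fails — there is no Standing Registration in force.
No exception applies. The general rule governs.

Yes — Jun must hold a retail food licence.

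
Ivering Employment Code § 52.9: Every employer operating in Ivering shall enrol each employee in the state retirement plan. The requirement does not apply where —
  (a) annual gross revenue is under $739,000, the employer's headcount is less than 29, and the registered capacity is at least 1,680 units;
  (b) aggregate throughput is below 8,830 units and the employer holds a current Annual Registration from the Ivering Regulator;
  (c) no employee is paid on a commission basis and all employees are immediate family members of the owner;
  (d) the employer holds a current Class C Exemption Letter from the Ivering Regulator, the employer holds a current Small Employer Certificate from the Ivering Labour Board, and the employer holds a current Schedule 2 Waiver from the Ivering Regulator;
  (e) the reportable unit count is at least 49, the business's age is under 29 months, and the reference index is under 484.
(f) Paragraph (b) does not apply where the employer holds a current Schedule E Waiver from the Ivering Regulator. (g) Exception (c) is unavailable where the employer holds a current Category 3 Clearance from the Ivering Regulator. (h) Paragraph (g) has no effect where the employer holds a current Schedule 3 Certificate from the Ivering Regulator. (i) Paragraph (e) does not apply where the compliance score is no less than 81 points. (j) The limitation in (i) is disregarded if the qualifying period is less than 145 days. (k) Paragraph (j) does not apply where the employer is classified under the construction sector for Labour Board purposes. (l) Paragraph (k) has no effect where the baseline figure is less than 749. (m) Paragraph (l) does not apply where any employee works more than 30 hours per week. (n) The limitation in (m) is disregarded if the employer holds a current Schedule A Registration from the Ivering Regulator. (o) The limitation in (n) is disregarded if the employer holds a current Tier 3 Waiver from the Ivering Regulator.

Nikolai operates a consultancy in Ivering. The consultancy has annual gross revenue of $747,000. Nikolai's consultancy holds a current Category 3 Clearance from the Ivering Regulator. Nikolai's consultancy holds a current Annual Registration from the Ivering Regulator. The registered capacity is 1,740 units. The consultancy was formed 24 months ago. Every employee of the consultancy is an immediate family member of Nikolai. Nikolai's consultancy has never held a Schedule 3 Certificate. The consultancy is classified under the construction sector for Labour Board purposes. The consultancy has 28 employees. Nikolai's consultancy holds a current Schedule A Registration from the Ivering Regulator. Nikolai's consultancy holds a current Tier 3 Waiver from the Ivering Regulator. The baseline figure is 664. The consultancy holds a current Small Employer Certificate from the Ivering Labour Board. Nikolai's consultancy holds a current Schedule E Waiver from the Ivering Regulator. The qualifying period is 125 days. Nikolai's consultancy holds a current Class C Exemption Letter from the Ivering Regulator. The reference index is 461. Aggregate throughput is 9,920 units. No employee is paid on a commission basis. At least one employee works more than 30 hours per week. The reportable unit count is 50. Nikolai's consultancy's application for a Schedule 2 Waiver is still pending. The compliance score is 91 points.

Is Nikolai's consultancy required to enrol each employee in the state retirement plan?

Yes — Nikolai's consultancy must enrol each employee in the state retirement plan.

Exception (a) does not apply: annual gross revenue is $747,000, not under $739,000.
Exception (b) does not apply: aggregate throughput is 9,920 units, not below 8,830 units.
All of (c)'s requirements are met (no employee is paid on commission; every employee is an immediate family member). Turning to paragraphs (g)–(h): (g) operates against (c): a current Category 3 Clearance is held. (h) does not operate here (no current Schedule 3 Certificate is held), so (g) stands. (c) is therefore removed.
Exception (d) does not apply: there is no Schedule 2 Waiver in force.
All of (e)'s requirements are met (the reportable unit count is 50, meeting the 49 threshold; the business's age is 24 months, under the 29 months limit; the reference index is 461, under the 484 limit). However, paragraphs (i)–(o) must be considered: (i) applies — the compliance score is 91 points, meeting the 81 points threshold. (j) would limit (i) — the qualifying period is 125 days, less than the 145 days limit — but (k) sets (j) aside: (k) operates against (j): the consultancy is classified under the construction sector. (l) applies (the baseline figure is 664, less than the 749 limit), but yields to (m): (m) is triggered — at least one employee exceeds 30 hours/week. (n) would limit (m) — a current Schedule A Registration is held — but (o) sets (n) aside: (o) operates — a current Tier 3 Waiver is held. Exception (e) does not apply.
No exception applies. The general rule governs.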